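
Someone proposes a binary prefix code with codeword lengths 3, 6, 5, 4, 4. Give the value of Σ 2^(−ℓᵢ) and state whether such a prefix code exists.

0.296875; yes

With common denominator 2^6 = 64: Σ 2^(−ℓᵢ) = 8/64 + 1/64 + 2/64 + 4/64 + 4/64 = 19/64 = 0.296875.
Kraft's inequality requires Σ ≤ 1; here Σ = 0.296875 ≤ 1, so such a prefix code exists.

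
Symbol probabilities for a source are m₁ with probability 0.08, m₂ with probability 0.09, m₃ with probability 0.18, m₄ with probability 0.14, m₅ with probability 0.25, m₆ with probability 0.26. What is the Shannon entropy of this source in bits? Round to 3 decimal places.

H = −Σ pᵢ log₂ pᵢ.
−0.08·log₂(0.08) = 0.2915
−0.09·log₂(0.09) = 0.3127
−0.18·log₂(0.18) = 0.4453
−0.14·log₂(0.14) = 0.3971
−0.25·log₂(0.25) = 0.5000
−0.26·log₂(0.26) = 0.5053
Sum ≈ 2.4519 → 2.452 bits.

2.452 bits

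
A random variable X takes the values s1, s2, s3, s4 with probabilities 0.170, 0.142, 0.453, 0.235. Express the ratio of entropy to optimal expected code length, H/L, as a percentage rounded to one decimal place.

99.1%

Entropy H = −Σ p log₂ p ≈ 1.8430 bits.
Huffman merges: 71/500+17/100→39/125; 47/200+39/125→547/1000; 453/1000+547/1000→1. L = 1859/1000 ≈ 1.8590.
Efficiency = H/L = 1.8430/1.8590 = 99.1%.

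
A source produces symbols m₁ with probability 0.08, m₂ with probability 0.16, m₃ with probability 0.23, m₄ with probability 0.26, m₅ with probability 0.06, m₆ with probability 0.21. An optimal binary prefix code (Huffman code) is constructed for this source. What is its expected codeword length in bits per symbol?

Repeatedly combine the two least-probable nodes; the expected code length is the sum of the merged weights.
merge 3/50 + 2/25 → 7/50
merge 7/50 + 4/25 → 3/10
merge 21/100 + 23/100 → 11/25
merge 13/50 + 3/10 → 14/25
merge 11/25 + 14/25 → 1
L = 7/50 + 3/10 + 11/25 + 14/25 + 1 = 61/25 = 2.44 bits/symbol.

2.44 bits/symbol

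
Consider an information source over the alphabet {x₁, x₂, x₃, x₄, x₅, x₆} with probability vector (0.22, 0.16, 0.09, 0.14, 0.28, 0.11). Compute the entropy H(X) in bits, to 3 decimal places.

H = −Σ pᵢ log₂ pᵢ.
−0.22·log₂(0.22) = 0.4806
−0.16·log₂(0.16) = 0.4230
−0.09·log₂(0.09) = 0.3127
−0.14·log₂(0.14) = 0.3971
−0.28·log₂(0.28) = 0.5142
−0.11·log₂(0.11) = 0.3503
Sum ≈ 2.4779 → 2.478 bits.

2.478 bits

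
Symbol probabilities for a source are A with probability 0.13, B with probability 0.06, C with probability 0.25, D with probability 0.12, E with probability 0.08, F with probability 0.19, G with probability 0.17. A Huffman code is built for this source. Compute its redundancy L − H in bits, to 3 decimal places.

Entropy H = −Σ p log₂ p ≈ 2.6746 bits.
Huffman merges: 3/50+2/25→7/50; 3/25+13/100→1/4; 7/50+17/100→31/100; 19/100+1/4→11/25; 1/4+31/100→14/25; 11/25+14/25→1. L = 27/10 ≈ 2.7000.
L − H = 2.7000 − 2.6746 = 0.025 bits.

0.025 bits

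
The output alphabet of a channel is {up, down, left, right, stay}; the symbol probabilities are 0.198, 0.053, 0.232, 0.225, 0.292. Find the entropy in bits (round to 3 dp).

2.179 bits

H = −Σ pᵢ log₂ pᵢ.
−0.198·log₂(0.198) = 0.4626
−0.053·log₂(0.053) = 0.2246
−0.232·log₂(0.232) = 0.4890
−0.225·log₂(0.225) = 0.4842
−0.292·log₂(0.292) = 0.5186
Sum ≈ 2.1790 → 2.179 bits.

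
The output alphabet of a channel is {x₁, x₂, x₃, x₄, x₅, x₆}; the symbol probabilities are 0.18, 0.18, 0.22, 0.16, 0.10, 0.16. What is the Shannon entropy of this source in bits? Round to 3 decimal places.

H = −Σ pᵢ log₂ pᵢ.
−0.18·log₂(0.18) = 0.4453
−0.18·log₂(0.18) = 0.4453
−0.22·log₂(0.22) = 0.4806
−0.16·log₂(0.16) = 0.4230
−0.10·log₂(0.10) = 0.3322
−0.16·log₂(0.16) = 0.4230
Sum ≈ 2.5494 → 2.549 bits.

2.549 bits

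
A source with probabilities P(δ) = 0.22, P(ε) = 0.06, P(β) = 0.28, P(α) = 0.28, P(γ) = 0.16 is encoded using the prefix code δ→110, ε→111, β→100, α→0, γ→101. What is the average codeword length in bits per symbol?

L̄ = Σ pᵢ·ℓᵢ = 0.22·3 + 0.06·3 + 0.28·3 + 0.28·1 + 0.16·3 = 2.44 bits/symbol.

2.44 bits/symbol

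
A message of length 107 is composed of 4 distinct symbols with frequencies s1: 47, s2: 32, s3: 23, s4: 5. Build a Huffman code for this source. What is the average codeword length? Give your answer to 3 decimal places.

Probabilities are the counts divided by 107.
Repeatedly combine the two least-probable nodes; the expected code length is the sum of the merged weights.
merge 5/107 + 23/107 → 28/107
merge 28/107 + 32/107 → 60/107
merge 47/107 + 60/107 → 1
L = 28/107 + 60/107 + 1 = 195/107 ≈ 1.822 bits/symbol.

1.822 bits/symbol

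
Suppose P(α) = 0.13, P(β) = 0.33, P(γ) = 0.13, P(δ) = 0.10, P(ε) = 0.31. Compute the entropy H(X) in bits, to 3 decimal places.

H = −Σ pᵢ log₂ pᵢ.
−0.13·log₂(0.13) = 0.3826
−0.33·log₂(0.33) = 0.5278
−0.13·log₂(0.13) = 0.3826
−0.10·log₂(0.10) = 0.3322
−0.31·log₂(0.31) = 0.5238
Sum ≈ 2.1491 → 2.149 bits.

2.149 bits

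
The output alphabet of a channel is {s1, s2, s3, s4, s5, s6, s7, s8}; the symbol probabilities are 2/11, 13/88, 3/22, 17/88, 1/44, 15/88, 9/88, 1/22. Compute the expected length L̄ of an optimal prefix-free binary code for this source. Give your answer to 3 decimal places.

Repeatedly combine the two least-probable nodes; the expected code length is the sum of the merged weights.
merge 1/44 + 1/22 → 3/44
merge 3/44 + 9/88 → 15/88
merge 3/22 + 13/88 → 25/88
merge 15/88 + 15/88 → 15/44
merge 2/11 + 17/88 → 3/8
merge 25/88 + 15/44 → 5/8
merge 3/8 + 5/8 → 1
L = 3/44 + 15/88 + 25/88 + 15/44 + 3/8 + 5/8 + 1 = 63/22 ≈ 2.864 bits/symbol.

2.864 bits/symbol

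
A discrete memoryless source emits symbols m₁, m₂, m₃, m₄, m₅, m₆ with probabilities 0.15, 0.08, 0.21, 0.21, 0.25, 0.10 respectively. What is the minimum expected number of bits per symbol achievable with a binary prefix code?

Repeatedly combine the two least-probable nodes; the expected code length is the sum of the merged weights.
merge 2/25 + 1/10 → 9/50
merge 3/20 + 9/50 → 33/100
merge 21/100 + 21/100 → 21/50
merge 1/4 + 33/100 → 29/50
merge 21/50 + 29/50 → 1
L = 9/50 + 33/100 + 21/50 + 29/50 + 1 = 251/100 = 2.51 bits/symbol.

2.51 bits/symbol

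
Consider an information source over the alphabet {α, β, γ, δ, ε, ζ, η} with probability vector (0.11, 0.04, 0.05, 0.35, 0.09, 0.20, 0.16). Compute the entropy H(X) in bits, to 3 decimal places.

2.482 bits

H = −Σ pᵢ log₂ pᵢ.
−0.11·log₂(0.11) = 0.3503
−0.04·log₂(0.04) = 0.1858
−0.05·log₂(0.05) = 0.2161
−0.35·log₂(0.35) = 0.5301
−0.09·log₂(0.09) = 0.3127
−0.20·log₂(0.20) = 0.4644
−0.16·log₂(0.16) = 0.4230
Sum ≈ 2.4823 → 2.482 bits.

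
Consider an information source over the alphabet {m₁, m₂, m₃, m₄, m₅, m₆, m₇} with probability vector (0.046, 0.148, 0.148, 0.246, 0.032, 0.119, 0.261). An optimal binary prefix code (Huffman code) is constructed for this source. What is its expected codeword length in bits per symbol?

Repeatedly combine the two least-probable nodes; the expected code length is the sum of the merged weights.
merge 4/125 + 23/500 → 39/500
merge 39/500 + 119/1000 → 197/1000
merge 37/250 + 37/250 → 37/125
merge 197/1000 + 123/500 → 443/1000
merge 261/1000 + 37/125 → 557/1000
merge 443/1000 + 557/1000 → 1
L = 39/500 + 197/1000 + 37/125 + 443/1000 + 557/1000 + 1 = 2571/1000 = 2.571 bits/symbol.

2.571 bits/symbol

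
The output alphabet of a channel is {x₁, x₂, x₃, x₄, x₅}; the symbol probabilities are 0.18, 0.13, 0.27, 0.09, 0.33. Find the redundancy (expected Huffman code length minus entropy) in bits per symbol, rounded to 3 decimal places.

0.042 bits

Entropy H = −Σ p log₂ p ≈ 2.1784 bits.
Huffman merges: 9/100+13/100→11/50; 9/50+11/50→2/5; 27/100+33/100→3/5; 2/5+3/5→1. L = 111/50 ≈ 2.2200.
L − H = 2.2200 − 2.1784 = 0.042 bits.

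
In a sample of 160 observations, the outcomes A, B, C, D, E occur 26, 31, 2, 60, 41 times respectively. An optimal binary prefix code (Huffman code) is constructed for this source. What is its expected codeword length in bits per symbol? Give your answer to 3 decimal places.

Probabilities are the counts divided by 160.
Repeatedly combine the two least-probable nodes; the expected code length is the sum of the merged weights.
merge 1/80 + 13/80 → 7/40
merge 7/40 + 31/160 → 59/160
merge 41/160 + 59/160 → 5/8
merge 3/8 + 5/8 → 1
L = 7/40 + 59/160 + 5/8 + 1 = 347/160 ≈ 2.169 bits/symbol.

2.169 bits/symbol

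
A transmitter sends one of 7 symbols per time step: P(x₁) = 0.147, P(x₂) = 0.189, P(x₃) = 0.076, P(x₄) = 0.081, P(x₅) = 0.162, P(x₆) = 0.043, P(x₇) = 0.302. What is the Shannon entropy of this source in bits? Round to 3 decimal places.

2.579 bits

H = −Σ pᵢ log₂ pᵢ.
−0.147·log₂(0.147) = 0.4066
−0.189·log₂(0.189) = 0.4543
−0.076·log₂(0.076) = 0.2826
−0.081·log₂(0.081) = 0.2937
−0.162·log₂(0.162) = 0.4254
−0.043·log₂(0.043) = 0.1952
−0.302·log₂(0.302) = 0.5217
Sum ≈ 2.5794 → 2.579 bits.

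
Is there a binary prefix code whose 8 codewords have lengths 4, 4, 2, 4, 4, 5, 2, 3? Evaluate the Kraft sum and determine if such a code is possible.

With common denominator 2^5 = 32: Σ 2^(−ℓᵢ) = 2/32 + 2/32 + 8/32 + 2/32 + 2/32 + 1/32 + 8/32 + 4/32 = 29/32 = 0.90625.
Kraft's inequality requires Σ ≤ 1; here Σ = 0.90625 ≤ 1, so such a prefix code exists.

0.90625; yes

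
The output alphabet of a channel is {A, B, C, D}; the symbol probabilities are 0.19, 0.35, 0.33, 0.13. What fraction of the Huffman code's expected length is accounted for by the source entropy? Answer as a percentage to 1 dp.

96.2%

Entropy H = −Σ p log₂ p ≈ 1.8958 bits.
Huffman merges: 13/100+19/100→8/25; 8/25+33/100→13/20; 7/20+13/20→1. L = 197/100 ≈ 1.9700.
Efficiency = H/L = 1.8958/1.9700 = 96.2%.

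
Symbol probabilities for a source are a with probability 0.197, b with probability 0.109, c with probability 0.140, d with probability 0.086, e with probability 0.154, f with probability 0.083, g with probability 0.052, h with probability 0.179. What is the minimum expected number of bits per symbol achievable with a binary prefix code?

Repeatedly combine the two least-probable nodes; the expected code length is the sum of the merged weights.
merge 13/250 + 83/1000 → 27/200
merge 43/500 + 109/1000 → 39/200
merge 27/200 + 7/50 → 11/40
merge 77/500 + 179/1000 → 333/1000
merge 39/200 + 197/1000 → 49/125
merge 11/40 + 333/1000 → 76/125
merge 49/125 + 76/125 → 1
L = 27/200 + 39/200 + 11/40 + 333/1000 + 49/125 + 76/125 + 1 = 1469/500 = 2.938 bits/symbol.

2.938 bits/symbol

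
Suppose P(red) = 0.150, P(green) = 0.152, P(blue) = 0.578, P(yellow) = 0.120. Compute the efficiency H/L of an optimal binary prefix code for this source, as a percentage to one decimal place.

97.4%

Entropy H = −Σ p log₂ p ≈ 1.6478 bits.
Huffman merges: 3/25+3/20→27/100; 19/125+27/100→211/500; 211/500+289/500→1. L = 423/250 ≈ 1.6920.
Efficiency = H/L = 1.6478/1.6920 = 97.4%.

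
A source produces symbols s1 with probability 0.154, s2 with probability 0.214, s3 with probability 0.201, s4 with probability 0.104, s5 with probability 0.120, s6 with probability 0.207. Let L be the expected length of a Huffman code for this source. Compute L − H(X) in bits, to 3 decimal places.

0.045 bits

Entropy H = −Σ p log₂ p ≈ 2.5339 bits.
Huffman merges: 13/125+3/25→28/125; 77/500+201/1000→71/200; 207/1000+107/500→421/1000; 28/125+71/200→579/1000; 421/1000+579/1000→1. L = 2579/1000 ≈ 2.5790.
L − H = 2.5790 − 2.5339 = 0.045 bits.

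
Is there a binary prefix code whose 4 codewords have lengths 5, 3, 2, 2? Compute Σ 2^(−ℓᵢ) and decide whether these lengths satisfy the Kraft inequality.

0.65625; yes

With common denominator 2^5 = 32: Σ 2^(−ℓᵢ) = 1/32 + 4/32 + 8/32 + 8/32 = 21/32 = 0.65625.
Kraft's inequality requires Σ ≤ 1; here Σ = 0.65625 ≤ 1, so such a prefix code exists.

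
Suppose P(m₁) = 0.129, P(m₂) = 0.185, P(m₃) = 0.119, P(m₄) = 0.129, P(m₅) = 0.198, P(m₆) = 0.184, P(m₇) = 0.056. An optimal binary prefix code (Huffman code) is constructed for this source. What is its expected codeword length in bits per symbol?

2.792 bits/symbol

Repeatedly combine the two least-probable nodes; the expected code length is the sum of the merged weights.
merge 7/125 + 119/1000 → 7/40
merge 129/1000 + 129/1000 → 129/500
merge 7/40 + 23/125 → 359/1000
merge 37/200 + 99/500 → 383/1000
merge 129/500 + 359/1000 → 617/1000
merge 383/1000 + 617/1000 → 1
L = 7/40 + 129/500 + 359/1000 + 383/1000 + 617/1000 + 1 = 349/125 = 2.792 bits/symbol.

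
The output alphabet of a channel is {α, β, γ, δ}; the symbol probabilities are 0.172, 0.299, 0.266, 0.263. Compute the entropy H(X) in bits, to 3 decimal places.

H = −Σ pᵢ log₂ pᵢ.
−0.172·log₂(0.172) = 0.4368
−0.299·log₂(0.299) = 0.5208
−0.266·log₂(0.266) = 0.5082
−0.263·log₂(0.263) = 0.5068
Sum ≈ 1.9725 → 1.973 bits.

1.973 bits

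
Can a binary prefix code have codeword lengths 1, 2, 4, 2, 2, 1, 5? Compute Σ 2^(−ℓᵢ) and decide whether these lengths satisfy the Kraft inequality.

With common denominator 2^5 = 32: Σ 2^(−ℓᵢ) = 16/32 + 8/32 + 2/32 + 8/32 + 8/32 + 16/32 + 1/32 = 59/32 = 1.84375.
Kraft's inequality requires Σ ≤ 1; here Σ = 1.84375 > 1, so no such prefix code exists.

1.84375; no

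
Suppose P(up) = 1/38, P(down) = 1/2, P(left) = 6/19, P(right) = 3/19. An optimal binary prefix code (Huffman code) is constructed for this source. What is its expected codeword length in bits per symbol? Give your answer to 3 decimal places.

1.684 bits/symbol

Repeatedly combine the two least-probable nodes; the expected code length is the sum of the merged weights.
merge 1/38 + 3/19 → 7/38
merge 7/38 + 6/19 → 1/2
merge 1/2 + 1/2 → 1
L = 7/38 + 1/2 + 1 = 32/19 ≈ 1.684 bits/symbol.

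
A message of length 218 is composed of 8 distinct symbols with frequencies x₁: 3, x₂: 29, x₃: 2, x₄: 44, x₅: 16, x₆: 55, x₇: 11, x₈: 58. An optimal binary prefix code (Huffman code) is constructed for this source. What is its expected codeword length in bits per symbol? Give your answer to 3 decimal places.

Probabilities are the counts divided by 218.
Repeatedly combine the two least-probable nodes; the expected code length is the sum of the merged weights.
merge 1/109 + 3/218 → 5/218
merge 5/218 + 11/218 → 8/109
merge 8/109 + 8/109 → 16/109
merge 29/218 + 16/109 → 61/218
merge 22/109 + 55/218 → 99/218
merge 29/109 + 61/218 → 119/218
merge 99/218 + 119/218 → 1
L = 5/218 + 8/109 + 16/109 + 61/218 + 99/218 + 119/218 + 1 = 275/109 ≈ 2.523 bits/symbol.

2.523 bits/symbol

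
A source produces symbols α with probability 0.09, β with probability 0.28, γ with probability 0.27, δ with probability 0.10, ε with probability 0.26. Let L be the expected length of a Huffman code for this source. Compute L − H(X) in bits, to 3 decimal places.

Entropy H = −Σ p log₂ p ≈ 2.1744 bits.
Huffman merges: 9/100+1/10→19/100; 19/100+13/50→9/20; 27/100+7/25→11/20; 9/20+11/20→1. L = 219/100 ≈ 2.1900.
L − H = 2.1900 − 2.1744 = 0.016 bits.

0.016 bits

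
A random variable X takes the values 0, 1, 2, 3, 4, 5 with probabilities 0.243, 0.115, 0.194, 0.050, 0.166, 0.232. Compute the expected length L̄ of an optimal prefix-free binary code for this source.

Repeatedly combine the two least-probable nodes; the expected code length is the sum of the merged weights.
merge 1/20 + 23/200 → 33/200
merge 33/200 + 83/500 → 331/1000
merge 97/500 + 29/125 → 213/500
merge 243/1000 + 331/1000 → 287/500
merge 213/500 + 287/500 → 1
L = 33/200 + 331/1000 + 213/500 + 287/500 + 1 = 312/125 = 2.496 bits/symbol.

2.496 bits/symbol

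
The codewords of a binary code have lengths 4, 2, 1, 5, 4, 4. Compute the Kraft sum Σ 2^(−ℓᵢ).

0.96875

With common denominator 2^5 = 32: Σ 2^(−ℓᵢ) = 2/32 + 8/32 + 16/32 + 1/32 + 2/32 + 2/32 = 31/32 = 0.96875.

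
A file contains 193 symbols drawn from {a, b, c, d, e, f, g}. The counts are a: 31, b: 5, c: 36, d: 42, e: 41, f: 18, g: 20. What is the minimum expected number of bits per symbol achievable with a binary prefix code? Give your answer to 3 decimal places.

2.689 bits/symbol

Probabilities are the counts divided by 193.
Repeatedly combine the two least-probable nodes; the expected code length is the sum of the merged weights.
merge 5/193 + 18/193 → 23/193
merge 20/193 + 23/193 → 43/193
merge 31/193 + 36/193 → 67/193
merge 41/193 + 42/193 → 83/193
merge 43/193 + 67/193 → 110/193
merge 83/193 + 110/193 → 1
L = 23/193 + 43/193 + 67/193 + 83/193 + 110/193 + 1 = 519/193 ≈ 2.689 bits/symbol.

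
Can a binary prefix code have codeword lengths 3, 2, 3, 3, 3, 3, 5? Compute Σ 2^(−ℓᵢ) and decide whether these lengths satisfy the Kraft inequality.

With common denominator 2^5 = 32: Σ 2^(−ℓᵢ) = 4/32 + 8/32 + 4/32 + 4/32 + 4/32 + 4/32 + 1/32 = 29/32 = 0.90625.
Kraft's inequality requires Σ ≤ 1; here Σ = 0.90625 ≤ 1, so such a prefix code exists.

0.90625; yes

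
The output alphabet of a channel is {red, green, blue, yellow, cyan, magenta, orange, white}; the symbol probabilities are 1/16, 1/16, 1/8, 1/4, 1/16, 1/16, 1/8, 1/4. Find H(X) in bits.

Each probability is a power of 1/2, so log₂(1/p) is an integer.
H = Σ p·log₂(1/p) = 1/16·4 + 1/16·4 + 1/8·3 + 1/4·2 + 1/16·4 + 1/16·4 + 1/8·3 + 1/4·2 = 2.75 bits.

2.75 bits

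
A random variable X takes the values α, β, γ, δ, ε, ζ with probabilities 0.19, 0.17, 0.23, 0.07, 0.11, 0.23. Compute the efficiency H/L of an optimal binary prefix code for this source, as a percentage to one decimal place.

98.2%

Entropy H = −Σ p log₂ p ≈ 2.4840 bits.
Huffman merges: 7/100+11/100→9/50; 17/100+9/50→7/20; 19/100+23/100→21/50; 23/100+7/20→29/50; 21/50+29/50→1. L = 253/100 ≈ 2.5300.
Efficiency = H/L = 2.4840/2.5300 = 98.2%.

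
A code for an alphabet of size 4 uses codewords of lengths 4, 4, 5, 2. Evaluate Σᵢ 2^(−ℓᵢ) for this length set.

With common denominator 2^5 = 32: Σ 2^(−ℓᵢ) = 2/32 + 2/32 + 1/32 + 8/32 = 13/32 = 0.40625.

0.40625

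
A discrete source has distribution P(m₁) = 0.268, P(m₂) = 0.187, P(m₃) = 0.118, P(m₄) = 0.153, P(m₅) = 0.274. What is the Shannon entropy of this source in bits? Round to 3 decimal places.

2.251 bits

H = −Σ pᵢ log₂ pᵢ.
−0.268·log₂(0.268) = 0.5091
−0.187·log₂(0.187) = 0.4523
−0.118·log₂(0.118) = 0.3638
−0.153·log₂(0.153) = 0.4144
−0.274·log₂(0.274) = 0.5118
Sum ≈ 2.2514 → 2.251 bits.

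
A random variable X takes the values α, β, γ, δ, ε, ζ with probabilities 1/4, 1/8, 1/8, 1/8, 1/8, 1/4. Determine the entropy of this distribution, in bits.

Each probability is a power of 1/2, so log₂(1/p) is an integer.
H = Σ p·log₂(1/p) = 1/4·2 + 1/8·3 + 1/8·3 + 1/8·3 + 1/8·3 + 1/4·2 = 2.5 bits.

2.5 bits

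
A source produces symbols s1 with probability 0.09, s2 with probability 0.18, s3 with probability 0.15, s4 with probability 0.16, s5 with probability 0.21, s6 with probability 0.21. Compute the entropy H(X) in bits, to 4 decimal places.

H = −Σ pᵢ log₂ pᵢ.
−0.09·log₂(0.09) = 0.3127
−0.18·log₂(0.18) = 0.4453
−0.15·log₂(0.15) = 0.4105
−0.16·log₂(0.16) = 0.4230
−0.21·log₂(0.21) = 0.4728
−0.21·log₂(0.21) = 0.4728
Sum ≈ 2.5372 → 2.5372 bits.

2.5372 bits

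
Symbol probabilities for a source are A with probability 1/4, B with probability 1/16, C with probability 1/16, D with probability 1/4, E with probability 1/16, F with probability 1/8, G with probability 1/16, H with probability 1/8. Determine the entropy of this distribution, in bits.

Each probability is a power of 1/2, so log₂(1/p) is an integer.
H = Σ p·log₂(1/p) = 1/4·2 + 1/16·4 + 1/16·4 + 1/4·2 + 1/16·4 + 1/8·3 + 1/16·4 + 1/8·3 = 2.75 bits.

2.75 bits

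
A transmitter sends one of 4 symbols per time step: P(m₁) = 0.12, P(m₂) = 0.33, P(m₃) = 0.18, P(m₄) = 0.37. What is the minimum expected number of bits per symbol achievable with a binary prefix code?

1.93 bits/symbol

Repeatedly combine the two least-probable nodes; the expected code length is the sum of the merged weights.
merge 3/25 + 9/50 → 3/10
merge 3/10 + 33/100 → 63/100
merge 37/100 + 63/100 → 1
L = 3/10 + 63/100 + 1 = 193/100 = 1.93 bits/symbol.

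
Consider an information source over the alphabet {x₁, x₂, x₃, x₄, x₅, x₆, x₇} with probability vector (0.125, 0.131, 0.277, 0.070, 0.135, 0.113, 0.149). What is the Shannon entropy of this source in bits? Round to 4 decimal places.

2.6954 bits

H = −Σ pᵢ log₂ pᵢ.
−0.125·log₂(0.125) = 0.3750
−0.131·log₂(0.131) = 0.3841
−0.277·log₂(0.277) = 0.5130
−0.070·log₂(0.070) = 0.2686
−0.135·log₂(0.135) = 0.3900
−0.113·log₂(0.113) = 0.3555
−0.149·log₂(0.149) = 0.4092
Sum ≈ 2.6954 → 2.6954 bits.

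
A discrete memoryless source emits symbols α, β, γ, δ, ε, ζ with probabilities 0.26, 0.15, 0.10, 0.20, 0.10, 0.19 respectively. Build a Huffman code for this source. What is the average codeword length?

2.54 bits/symbol

Repeatedly combine the two least-probable nodes; the expected code length is the sum of the merged weights.
merge 1/10 + 1/10 → 1/5
merge 3/20 + 19/100 → 17/50
merge 1/5 + 1/5 → 2/5
merge 13/50 + 17/50 → 3/5
merge 2/5 + 3/5 → 1
L = 1/5 + 17/50 + 2/5 + 3/5 + 1 = 127/50 = 2.54 bits/symbol.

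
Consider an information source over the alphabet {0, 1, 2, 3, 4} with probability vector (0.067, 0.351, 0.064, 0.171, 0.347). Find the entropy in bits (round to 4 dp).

2.0108 bits

H = −Σ pᵢ log₂ pᵢ.
−0.067·log₂(0.067) = 0.2613
−0.351·log₂(0.351) = 0.5302
−0.064·log₂(0.064) = 0.2538
−0.171·log₂(0.171) = 0.4357
−0.347·log₂(0.347) = 0.5299
Sum ≈ 2.0108 → 2.0108 bits.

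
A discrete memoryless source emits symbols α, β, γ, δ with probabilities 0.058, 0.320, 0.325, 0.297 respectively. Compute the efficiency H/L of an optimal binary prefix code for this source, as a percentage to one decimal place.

Entropy H = −Σ p log₂ p ≈ 1.8115 bits.
Huffman merges: 29/500+297/1000→71/200; 8/25+13/40→129/200; 71/200+129/200→1. L = 2 ≈ 2.0000.
Efficiency = H/L = 1.8115/2.0000 = 90.6%.

90.6%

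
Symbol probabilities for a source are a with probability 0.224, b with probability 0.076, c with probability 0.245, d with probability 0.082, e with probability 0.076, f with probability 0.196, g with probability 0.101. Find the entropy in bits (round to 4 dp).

H = −Σ pᵢ log₂ pᵢ.
−0.224·log₂(0.224) = 0.4835
−0.076·log₂(0.076) = 0.2826
−0.245·log₂(0.245) = 0.4971
−0.082·log₂(0.082) = 0.2959
−0.076·log₂(0.076) = 0.2826
−0.196·log₂(0.196) = 0.4608
−0.101·log₂(0.101) = 0.3341
Sum ≈ 2.6365 → 2.6365 bits.

2.6365 bits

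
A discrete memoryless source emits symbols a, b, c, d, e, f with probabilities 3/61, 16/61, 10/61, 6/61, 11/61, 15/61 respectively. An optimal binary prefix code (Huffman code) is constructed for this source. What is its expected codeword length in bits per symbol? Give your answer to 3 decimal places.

2.459 bits/symbol

Repeatedly combine the two least-probable nodes; the expected code length is the sum of the merged weights.
merge 3/61 + 6/61 → 9/61
merge 9/61 + 10/61 → 19/61
merge 11/61 + 15/61 → 26/61
merge 16/61 + 19/61 → 35/61
merge 26/61 + 35/61 → 1
L = 9/61 + 19/61 + 26/61 + 35/61 + 1 = 150/61 ≈ 2.459 bits/symbol.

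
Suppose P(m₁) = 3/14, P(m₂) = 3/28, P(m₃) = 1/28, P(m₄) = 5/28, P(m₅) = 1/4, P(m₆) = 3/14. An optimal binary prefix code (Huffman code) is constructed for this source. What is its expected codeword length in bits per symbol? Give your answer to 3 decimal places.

2.464 bits/symbol

Repeatedly combine the two least-probable nodes; the expected code length is the sum of the merged weights.
merge 1/28 + 3/28 → 1/7
merge 1/7 + 5/28 → 9/28
merge 3/14 + 3/14 → 3/7
merge 1/4 + 9/28 → 4/7
merge 3/7 + 4/7 → 1
L = 1/7 + 9/28 + 3/7 + 4/7 + 1 = 69/28 ≈ 2.464 bits/symbol.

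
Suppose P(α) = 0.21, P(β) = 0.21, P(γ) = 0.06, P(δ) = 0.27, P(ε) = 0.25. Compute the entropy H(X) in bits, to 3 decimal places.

2.199 bits

H = −Σ pᵢ log₂ pᵢ.
−0.21·log₂(0.21) = 0.4728
−0.21·log₂(0.21) = 0.4728
−0.06·log₂(0.06) = 0.2435
−0.27·log₂(0.27) = 0.5100
−0.25·log₂(0.25) = 0.5000
Sum ≈ 2.1992 → 2.199 bits.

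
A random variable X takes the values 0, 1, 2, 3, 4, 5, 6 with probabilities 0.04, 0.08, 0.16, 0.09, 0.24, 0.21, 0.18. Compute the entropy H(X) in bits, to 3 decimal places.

2.625 bits

H = −Σ pᵢ log₂ pᵢ.
−0.04·log₂(0.04) = 0.1858
−0.08·log₂(0.08) = 0.2915
−0.16·log₂(0.16) = 0.4230
−0.09·log₂(0.09) = 0.3127
−0.24·log₂(0.24) = 0.4941
−0.21·log₂(0.21) = 0.4728
−0.18·log₂(0.18) = 0.4453
Sum ≈ 2.6252 → 2.625 bits.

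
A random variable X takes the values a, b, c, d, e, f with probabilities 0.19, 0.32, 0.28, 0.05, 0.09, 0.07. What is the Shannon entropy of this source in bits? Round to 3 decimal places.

2.293 bits

H = −Σ pᵢ log₂ pᵢ.
−0.19·log₂(0.19) = 0.4552
−0.32·log₂(0.32) = 0.5260
−0.28·log₂(0.28) = 0.5142
−0.05·log₂(0.05) = 0.2161
−0.09·log₂(0.09) = 0.3127
−0.07·log₂(0.07) = 0.2686
Sum ≈ 2.2928 → 2.293 bits.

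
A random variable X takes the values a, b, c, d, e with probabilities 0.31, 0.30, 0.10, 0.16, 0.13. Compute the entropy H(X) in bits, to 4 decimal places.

2.1827 bits

H = −Σ pᵢ log₂ pᵢ.
−0.31·log₂(0.31) = 0.5238
−0.30·log₂(0.30) = 0.5211
−0.10·log₂(0.10) = 0.3322
−0.16·log₂(0.16) = 0.4230
−0.13·log₂(0.13) = 0.3826
Sum ≈ 2.1827 → 2.1827 bits.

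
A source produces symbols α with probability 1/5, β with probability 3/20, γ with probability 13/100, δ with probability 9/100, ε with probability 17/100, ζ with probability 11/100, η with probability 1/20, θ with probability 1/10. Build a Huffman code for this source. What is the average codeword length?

Repeatedly combine the two least-probable nodes; the expected code length is the sum of the merged weights.
merge 1/20 + 9/100 → 7/50
merge 1/10 + 11/100 → 21/100
merge 13/100 + 7/50 → 27/100
merge 3/20 + 17/100 → 8/25
merge 1/5 + 21/100 → 41/100
merge 27/100 + 8/25 → 59/100
merge 41/100 + 59/100 → 1
L = 7/50 + 21/100 + 27/100 + 8/25 + 41/100 + 59/100 + 1 = 147/50 = 2.94 bits/symbol.

2.94 bits/symbol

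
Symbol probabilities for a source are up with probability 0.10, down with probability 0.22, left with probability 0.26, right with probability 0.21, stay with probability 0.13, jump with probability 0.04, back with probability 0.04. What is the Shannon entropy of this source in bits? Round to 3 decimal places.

H = −Σ pᵢ log₂ pᵢ.
−0.10·log₂(0.10) = 0.3322
−0.22·log₂(0.22) = 0.4806
−0.26·log₂(0.26) = 0.5053
−0.21·log₂(0.21) = 0.4728
−0.13·log₂(0.13) = 0.3826
−0.04·log₂(0.04) = 0.1858
−0.04·log₂(0.04) = 0.1858
Sum ≈ 2.5450 → 2.545 bits.

2.545 bits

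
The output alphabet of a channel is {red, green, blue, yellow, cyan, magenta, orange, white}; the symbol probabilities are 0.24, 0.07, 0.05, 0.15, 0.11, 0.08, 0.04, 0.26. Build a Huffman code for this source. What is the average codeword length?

Repeatedly combine the two least-probable nodes; the expected code length is the sum of the merged weights.
merge 1/25 + 1/20 → 9/100
merge 7/100 + 2/25 → 3/20
merge 9/100 + 11/100 → 1/5
merge 3/20 + 3/20 → 3/10
merge 1/5 + 6/25 → 11/25
merge 13/50 + 3/10 → 14/25
merge 11/25 + 14/25 → 1
L = 9/100 + 3/20 + 1/5 + 3/10 + 11/25 + 14/25 + 1 = 137/50 = 2.74 bits/symbol.

2.74 bits/symbol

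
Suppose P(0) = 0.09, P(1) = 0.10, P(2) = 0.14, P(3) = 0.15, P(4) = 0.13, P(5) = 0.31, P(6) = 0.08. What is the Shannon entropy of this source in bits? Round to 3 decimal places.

2.650 bits

H = −Σ pᵢ log₂ pᵢ.
−0.09·log₂(0.09) = 0.3127
−0.10·log₂(0.10) = 0.3322
−0.14·log₂(0.14) = 0.3971
−0.15·log₂(0.15) = 0.4105
−0.13·log₂(0.13) = 0.3826
−0.31·log₂(0.31) = 0.5238
−0.08·log₂(0.08) = 0.2915
Sum ≈ 2.6504 → 2.650 bits.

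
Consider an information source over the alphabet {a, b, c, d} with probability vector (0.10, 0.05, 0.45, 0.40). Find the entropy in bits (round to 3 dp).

H = −Σ pᵢ log₂ pᵢ.
−0.10·log₂(0.10) = 0.3322
−0.05·log₂(0.05) = 0.2161
−0.45·log₂(0.45) = 0.5184
−0.40·log₂(0.40) = 0.5288
Sum ≈ 1.5955 → 1.595 bits.

1.595 bits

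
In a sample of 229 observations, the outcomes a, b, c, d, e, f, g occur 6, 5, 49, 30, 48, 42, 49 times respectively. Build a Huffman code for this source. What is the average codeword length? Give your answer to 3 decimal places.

2.590 bits/symbol

Probabilities are the counts divided by 229.
Repeatedly combine the two least-probable nodes; the expected code length is the sum of the merged weights.
merge 5/229 + 6/229 → 11/229
merge 11/229 + 30/229 → 41/229
merge 41/229 + 42/229 → 83/229
merge 48/229 + 49/229 → 97/229
merge 49/229 + 83/229 → 132/229
merge 97/229 + 132/229 → 1
L = 11/229 + 41/229 + 83/229 + 97/229 + 132/229 + 1 = 593/229 ≈ 2.590 bits/symbol.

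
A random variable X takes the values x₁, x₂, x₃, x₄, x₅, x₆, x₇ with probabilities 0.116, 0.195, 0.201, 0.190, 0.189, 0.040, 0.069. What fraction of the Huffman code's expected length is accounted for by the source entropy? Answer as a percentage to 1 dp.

97.6%

Entropy H = −Σ p log₂ p ≈ 2.6471 bits.
Huffman merges: 1/25+69/1000→109/1000; 109/1000+29/250→9/40; 189/1000+19/100→379/1000; 39/200+201/1000→99/250; 9/40+379/1000→151/250; 99/250+151/250→1. L = 2713/1000 ≈ 2.7130.
Efficiency = H/L = 2.6471/2.7130 = 97.6%.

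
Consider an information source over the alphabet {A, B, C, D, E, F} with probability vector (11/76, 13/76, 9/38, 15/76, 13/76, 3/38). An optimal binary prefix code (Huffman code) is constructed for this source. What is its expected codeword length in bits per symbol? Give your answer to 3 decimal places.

2.566 bits/symbol

Repeatedly combine the two least-probable nodes; the expected code length is the sum of the merged weights.
merge 3/38 + 11/76 → 17/76
merge 13/76 + 13/76 → 13/38
merge 15/76 + 17/76 → 8/19
merge 9/38 + 13/38 → 11/19
merge 8/19 + 11/19 → 1
L = 17/76 + 13/38 + 8/19 + 11/19 + 1 = 195/76 ≈ 2.566 bits/symbol.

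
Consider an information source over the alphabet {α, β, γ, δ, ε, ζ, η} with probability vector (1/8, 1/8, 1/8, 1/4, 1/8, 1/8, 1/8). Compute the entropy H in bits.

2.75 bits

Each probability is a power of 1/2, so log₂(1/p) is an integer.
H = Σ p·log₂(1/p) = 1/8·3 + 1/8·3 + 1/8·3 + 1/4·2 + 1/8·3 + 1/8·3 + 1/8·3 = 2.75 bits.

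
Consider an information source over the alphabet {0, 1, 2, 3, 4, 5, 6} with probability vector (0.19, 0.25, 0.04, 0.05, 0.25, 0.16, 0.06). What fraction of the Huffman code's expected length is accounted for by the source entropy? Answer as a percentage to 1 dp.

99.0%

Entropy H = −Σ p log₂ p ≈ 2.5236 bits.
Huffman merges: 1/25+1/20→9/100; 3/50+9/100→3/20; 3/20+4/25→31/100; 19/100+1/4→11/25; 1/4+31/100→14/25; 11/25+14/25→1. L = 51/20 ≈ 2.5500.
Efficiency = H/L = 2.5236/2.5500 = 99.0%.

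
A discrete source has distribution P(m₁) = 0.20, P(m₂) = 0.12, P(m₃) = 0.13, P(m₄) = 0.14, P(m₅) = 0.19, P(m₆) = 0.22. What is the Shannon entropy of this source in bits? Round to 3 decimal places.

2.547 bits

H = −Σ pᵢ log₂ pᵢ.
−0.20·log₂(0.20) = 0.4644
−0.12·log₂(0.12) = 0.3671
−0.13·log₂(0.13) = 0.3826
−0.14·log₂(0.14) = 0.3971
−0.19·log₂(0.19) = 0.4552
−0.22·log₂(0.22) = 0.4806
Sum ≈ 2.5470 → 2.547 bits.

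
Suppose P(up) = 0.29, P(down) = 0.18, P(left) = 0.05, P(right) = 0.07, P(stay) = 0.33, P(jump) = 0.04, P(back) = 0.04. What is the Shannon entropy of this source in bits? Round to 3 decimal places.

H = −Σ pᵢ log₂ pᵢ.
−0.29·log₂(0.29) = 0.5179
−0.18·log₂(0.18) = 0.4453
−0.05·log₂(0.05) = 0.2161
−0.07·log₂(0.07) = 0.2686
−0.33·log₂(0.33) = 0.5278
−0.04·log₂(0.04) = 0.1858
−0.04·log₂(0.04) = 0.1858
Sum ≈ 2.3472 → 2.347 bits.

2.347 bits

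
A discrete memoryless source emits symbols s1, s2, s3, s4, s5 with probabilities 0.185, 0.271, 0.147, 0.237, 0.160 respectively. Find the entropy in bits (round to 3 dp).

H = −Σ pᵢ log₂ pᵢ.
−0.185·log₂(0.185) = 0.4504
−0.271·log₂(0.271) = 0.5105
−0.147·log₂(0.147) = 0.4066
−0.237·log₂(0.237) = 0.4923
−0.160·log₂(0.160) = 0.4230
Sum ≈ 2.2827 → 2.283 bits.

2.283 bits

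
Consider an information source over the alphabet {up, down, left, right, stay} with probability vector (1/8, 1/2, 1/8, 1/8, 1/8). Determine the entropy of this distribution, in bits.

2 bits

Each probability is a power of 1/2, so log₂(1/p) is an integer.
H = Σ p·log₂(1/p) = 1/8·3 + 1/2·1 + 1/8·3 + 1/8·3 + 1/8·3 = 2 bits.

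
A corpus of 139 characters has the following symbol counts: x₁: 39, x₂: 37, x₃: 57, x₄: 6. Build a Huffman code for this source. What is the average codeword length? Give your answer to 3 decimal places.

Probabilities are the counts divided by 139.
Repeatedly combine the two least-probable nodes; the expected code length is the sum of the merged weights.
merge 6/139 + 37/139 → 43/139
merge 39/139 + 43/139 → 82/139
merge 57/139 + 82/139 → 1
L = 43/139 + 82/139 + 1 = 264/139 ≈ 1.899 bits/symbol.

1.899 bits/symbol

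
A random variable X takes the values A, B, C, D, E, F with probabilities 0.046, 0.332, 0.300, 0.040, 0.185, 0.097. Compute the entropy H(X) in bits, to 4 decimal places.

2.2162 bits

H = −Σ pᵢ log₂ pᵢ.
−0.046·log₂(0.046) = 0.2043
−0.332·log₂(0.332) = 0.5281
−0.300·log₂(0.300) = 0.5211
−0.040·log₂(0.040) = 0.1858
−0.185·log₂(0.185) = 0.4504
−0.097·log₂(0.097) = 0.3265
Sum ≈ 2.2162 → 2.2162 bits.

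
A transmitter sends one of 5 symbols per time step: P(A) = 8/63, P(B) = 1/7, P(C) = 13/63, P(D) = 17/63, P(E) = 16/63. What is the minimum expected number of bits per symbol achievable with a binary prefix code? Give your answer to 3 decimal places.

2.270 bits/symbol

Repeatedly combine the two least-probable nodes; the expected code length is the sum of the merged weights.
merge 8/63 + 1/7 → 17/63
merge 13/63 + 16/63 → 29/63
merge 17/63 + 17/63 → 34/63
merge 29/63 + 34/63 → 1
L = 17/63 + 29/63 + 34/63 + 1 = 143/63 ≈ 2.270 bits/symbol.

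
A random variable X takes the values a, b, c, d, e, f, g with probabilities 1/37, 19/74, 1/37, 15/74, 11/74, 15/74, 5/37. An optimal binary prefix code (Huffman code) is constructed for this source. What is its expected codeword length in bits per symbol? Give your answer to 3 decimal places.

2.581 bits/symbol

Repeatedly combine the two least-probable nodes; the expected code length is the sum of the merged weights.
merge 1/37 + 1/37 → 2/37
merge 2/37 + 5/37 → 7/37
merge 11/74 + 7/37 → 25/74
merge 15/74 + 15/74 → 15/37
merge 19/74 + 25/74 → 22/37
merge 15/37 + 22/37 → 1
L = 2/37 + 7/37 + 25/74 + 15/37 + 22/37 + 1 = 191/74 ≈ 2.581 bits/symbol.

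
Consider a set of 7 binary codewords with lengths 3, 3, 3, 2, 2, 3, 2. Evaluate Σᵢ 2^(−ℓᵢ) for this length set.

With common denominator 2^3 = 8: Σ 2^(−ℓᵢ) = 1/8 + 1/8 + 1/8 + 2/8 + 2/8 + 1/8 + 2/8 = 10/8 = 1.25.

1.25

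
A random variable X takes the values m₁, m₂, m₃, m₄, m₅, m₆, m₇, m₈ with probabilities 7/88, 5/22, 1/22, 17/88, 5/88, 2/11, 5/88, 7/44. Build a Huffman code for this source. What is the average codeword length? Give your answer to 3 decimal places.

2.818 bits/symbol

Repeatedly combine the two least-probable nodes; the expected code length is the sum of the merged weights.
merge 1/22 + 5/88 → 9/88
merge 5/88 + 7/88 → 3/22
merge 9/88 + 3/22 → 21/88
merge 7/44 + 2/11 → 15/44
merge 17/88 + 5/22 → 37/88
merge 21/88 + 15/44 → 51/88
merge 37/88 + 51/88 → 1
L = 9/88 + 3/22 + 21/88 + 15/44 + 37/88 + 51/88 + 1 = 31/11 ≈ 2.818 bits/symbol.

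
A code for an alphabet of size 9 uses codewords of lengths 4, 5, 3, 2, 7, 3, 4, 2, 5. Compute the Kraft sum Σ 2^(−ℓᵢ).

With common denominator 2^7 = 128: Σ 2^(−ℓᵢ) = 8/128 + 4/128 + 16/128 + 32/128 + 1/128 + 16/128 + 8/128 + 32/128 + 4/128 = 121/128 = 0.9453125.

0.9453125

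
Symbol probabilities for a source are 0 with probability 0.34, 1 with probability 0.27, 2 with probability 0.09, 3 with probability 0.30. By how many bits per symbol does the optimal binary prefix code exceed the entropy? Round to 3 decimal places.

0.127 bits

Entropy H = −Σ p log₂ p ≈ 1.8729 bits.
Huffman merges: 9/100+27/100→9/25; 3/10+17/50→16/25; 9/25+16/25→1. L = 2 ≈ 2.0000.
L − H = 2.0000 − 1.8729 = 0.127 bits.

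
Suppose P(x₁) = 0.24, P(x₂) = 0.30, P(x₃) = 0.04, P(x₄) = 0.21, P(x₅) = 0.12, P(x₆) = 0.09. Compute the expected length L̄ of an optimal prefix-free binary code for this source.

2.38 bits/symbol

Repeatedly combine the two least-probable nodes; the expected code length is the sum of the merged weights.
merge 1/25 + 9/100 → 13/100
merge 3/25 + 13/100 → 1/4
merge 21/100 + 6/25 → 9/20
merge 1/4 + 3/10 → 11/20
merge 9/20 + 11/20 → 1
L = 13/100 + 1/4 + 9/20 + 11/20 + 1 = 119/50 = 2.38 bits/symbol.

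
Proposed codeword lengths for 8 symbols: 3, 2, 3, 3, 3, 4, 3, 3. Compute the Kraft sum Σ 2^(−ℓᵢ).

1.0625

With common denominator 2^4 = 16: Σ 2^(−ℓᵢ) = 2/16 + 4/16 + 2/16 + 2/16 + 2/16 + 1/16 + 2/16 + 2/16 = 17/16 = 1.0625.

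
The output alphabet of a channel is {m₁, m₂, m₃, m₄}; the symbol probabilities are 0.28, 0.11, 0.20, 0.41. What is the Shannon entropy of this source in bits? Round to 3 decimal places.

H = −Σ pᵢ log₂ pᵢ.
−0.28·log₂(0.28) = 0.5142
−0.11·log₂(0.11) = 0.3503
−0.20·log₂(0.20) = 0.4644
−0.41·log₂(0.41) = 0.5274
Sum ≈ 1.8563 → 1.856 bits.

1.856 bits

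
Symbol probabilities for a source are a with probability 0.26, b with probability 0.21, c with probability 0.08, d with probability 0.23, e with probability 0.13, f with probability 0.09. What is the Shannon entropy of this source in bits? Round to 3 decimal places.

2.453 bits

H = −Σ pᵢ log₂ pᵢ.
−0.26·log₂(0.26) = 0.5053
−0.21·log₂(0.21) = 0.4728
−0.08·log₂(0.08) = 0.2915
−0.23·log₂(0.23) = 0.4877
−0.13·log₂(0.13) = 0.3826
−0.09·log₂(0.09) = 0.3127
Sum ≈ 2.4526 → 2.453 bits.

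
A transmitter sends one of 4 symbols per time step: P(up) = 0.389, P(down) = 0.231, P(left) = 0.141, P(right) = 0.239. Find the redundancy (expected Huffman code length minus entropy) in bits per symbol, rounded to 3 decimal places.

Entropy H = −Σ p log₂ p ≈ 1.9102 bits.
Huffman merges: 141/1000+231/1000→93/250; 239/1000+93/250→611/1000; 389/1000+611/1000→1. L = 1983/1000 ≈ 1.9830.
L − H = 1.9830 − 1.9102 = 0.073 bits.

0.073 bits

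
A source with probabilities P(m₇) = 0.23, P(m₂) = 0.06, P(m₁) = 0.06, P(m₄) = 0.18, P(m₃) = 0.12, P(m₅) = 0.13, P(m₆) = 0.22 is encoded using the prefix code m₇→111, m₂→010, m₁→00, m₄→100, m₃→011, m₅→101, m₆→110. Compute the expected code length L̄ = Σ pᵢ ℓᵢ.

L̄ = Σ pᵢ·ℓᵢ = 0.23·3 + 0.06·3 + 0.06·2 + 0.18·3 + 0.12·3 + 0.13·3 + 0.22·3 = 2.94 bits/symbol.

2.94 bits/symbol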